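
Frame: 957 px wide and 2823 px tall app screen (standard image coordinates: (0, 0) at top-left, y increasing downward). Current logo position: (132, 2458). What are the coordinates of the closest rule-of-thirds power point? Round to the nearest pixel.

Third lines: x ∈ {319, 638}, y ∈ {941, 1882}.
132 is closer to x = 319; 2458 is closer to y = 1882.
So the nearest intersection is the lower-left power point.

x = 319 px, y = 1882 px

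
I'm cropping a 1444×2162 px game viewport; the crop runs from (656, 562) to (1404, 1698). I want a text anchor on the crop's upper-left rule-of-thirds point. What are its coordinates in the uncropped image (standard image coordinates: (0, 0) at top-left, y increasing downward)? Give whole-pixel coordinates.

Crop width = 1404 − 656 = 748 px; one third is 249.33 px.
Crop height = 1698 − 562 = 1136 px; one third is 378.67 px.
The upper-left point is one-third across and one-third down within the crop:
x = 656 + 1 × 249.33 ≈ 905; y = 562 + 1 × 378.67 ≈ 941.

(905, 941)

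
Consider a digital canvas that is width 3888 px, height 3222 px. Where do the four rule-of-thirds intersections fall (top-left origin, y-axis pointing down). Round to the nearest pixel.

One third of 3888 is 1296; one third of 3222 is 1074.
Vertical third lines at x = 1296 and x = 2592; horizontal third lines at y = 1074 and y = 2148.

(1296, 1074), (2592, 1074), (1296, 2148), (2592, 2148)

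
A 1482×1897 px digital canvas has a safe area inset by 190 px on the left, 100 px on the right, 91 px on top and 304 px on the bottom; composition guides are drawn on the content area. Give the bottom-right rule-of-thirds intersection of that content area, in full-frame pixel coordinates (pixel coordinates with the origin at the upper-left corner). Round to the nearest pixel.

(985, 1092)

Content width = 1482 − 190 − 100 = 1192 px; content height = 1897 − 91 − 304 = 1502 px.
Bottom-right is two-thirds across and two-thirds down within the content area.
x = 190 + 2 × 1192/3 = 190 + 794.67 ≈ 985
y = 91 + 2 × 1502/3 = 91 + 1001.33 ≈ 1092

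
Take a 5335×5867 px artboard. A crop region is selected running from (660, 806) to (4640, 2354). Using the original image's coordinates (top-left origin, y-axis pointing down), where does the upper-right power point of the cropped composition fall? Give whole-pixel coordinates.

Crop width = 4640 − 660 = 3980 px; one third is 1326.67 px.
Crop height = 2354 − 806 = 1548 px; one third is 516.00 px.
The upper-right point is two-thirds across and one-third down within the crop:
x = 660 + 2 × 1326.67 ≈ 3313; y = 806 + 1 × 516.00 ≈ 1322.

(3313, 1322)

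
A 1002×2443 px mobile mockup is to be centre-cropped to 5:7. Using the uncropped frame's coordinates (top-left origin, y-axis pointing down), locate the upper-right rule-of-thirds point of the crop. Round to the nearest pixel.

1002/2443 < 5/7, so the 5:7 crop keeps the full width 1002 and trims height to 1002 × 7/5 = 1402.80 px.
Top offset = (2443 − 1402.80)/2 = 520.10 px; left offset = 0.
Upper-right is two-thirds across and one-third down within the crop:
x = 0.00 + 2 × 1002.00/3 ≈ 668; y = 520.10 + 1 × 1402.80/3 ≈ 988.

(668, 988)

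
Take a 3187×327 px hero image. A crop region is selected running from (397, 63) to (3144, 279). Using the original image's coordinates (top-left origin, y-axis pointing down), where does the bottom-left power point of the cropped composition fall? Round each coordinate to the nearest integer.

x = 1313 px, y = 207 px

Crop width = 3144 − 397 = 2747 px; one third is 915.67 px.
Crop height = 279 − 63 = 216 px; one third is 72.00 px.
The bottom-left point is one-third across and two-thirds down within the crop:
x = 397 + 1 × 915.67 ≈ 1313; y = 63 + 2 × 72.00 ≈ 207.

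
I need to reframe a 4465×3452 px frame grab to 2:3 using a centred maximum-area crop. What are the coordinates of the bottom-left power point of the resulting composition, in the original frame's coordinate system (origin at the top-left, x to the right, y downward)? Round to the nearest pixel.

(1849, 2301)

4465/3452 > 2/3, so the 2:3 crop keeps the full height 3452 and trims width to 3452 × 2/3 = 2301.33 px.
Left offset = (4465 − 2301.33)/2 = 1081.83 px; top offset = 0.
Bottom-left is one-third across and two-thirds down within the crop:
x = 1081.83 + 1 × 2301.33/3 ≈ 1849; y = 0.00 + 2 × 3452.00/3 ≈ 2301.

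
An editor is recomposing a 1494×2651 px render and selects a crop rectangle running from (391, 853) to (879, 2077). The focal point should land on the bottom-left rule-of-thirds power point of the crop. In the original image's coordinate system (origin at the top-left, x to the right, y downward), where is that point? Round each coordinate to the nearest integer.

x = 554 px, y = 1669 px

Crop width = 879 − 391 = 488 px; one third is 162.67 px.
Crop height = 2077 − 853 = 1224 px; one third is 408.00 px.
The bottom-left point is one-third across and two-thirds down within the crop:
x = 391 + 1 × 162.67 ≈ 554; y = 853 + 2 × 408.00 ≈ 1669.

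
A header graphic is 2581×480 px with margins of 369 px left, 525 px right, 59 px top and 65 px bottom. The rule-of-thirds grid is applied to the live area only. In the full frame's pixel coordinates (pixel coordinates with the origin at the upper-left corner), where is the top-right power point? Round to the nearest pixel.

Content width = 2581 − 369 − 525 = 1687 px; content height = 480 − 59 − 65 = 356 px.
Top-right is two-thirds across and one-third down within the live area.
x = 369 + 2 × 1687/3 = 369 + 1124.67 ≈ 1494
y = 59 + 1 × 356/3 = 59 + 118.67 ≈ 178

(1494, 178)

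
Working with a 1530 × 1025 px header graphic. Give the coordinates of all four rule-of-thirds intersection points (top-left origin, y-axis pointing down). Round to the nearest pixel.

(510, 342), (1020, 342), (510, 683), (1020, 683)

One third of 1530 is 510; one third of 1025 is 341.67.
Vertical third lines at x = 510 and x = 1020; horizontal third lines at y = 342 and y = 683.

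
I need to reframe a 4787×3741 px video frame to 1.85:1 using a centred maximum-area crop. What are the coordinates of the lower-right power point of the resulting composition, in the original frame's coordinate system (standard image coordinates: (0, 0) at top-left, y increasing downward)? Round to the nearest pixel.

x = 3191 px, y = 2302 px

4787/3741 < 1.85/1, so the 1.85:1 crop keeps the full width 4787 and trims height to 4787 × 1/1.85 = 2587.57 px.
Top offset = (3741 − 2587.57)/2 = 576.72 px; left offset = 0.
Lower-right is two-thirds across and two-thirds down within the crop:
x = 0.00 + 2 × 4787.00/3 ≈ 3191; y = 576.72 + 2 × 2587.57/3 ≈ 2302.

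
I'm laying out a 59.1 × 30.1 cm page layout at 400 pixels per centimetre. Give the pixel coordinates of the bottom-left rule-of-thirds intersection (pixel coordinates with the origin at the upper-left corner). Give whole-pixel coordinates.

(7880, 8027)

In pixels the canvas is 59.1 × 400 = 23640 wide and 30.1 × 400 = 12040 tall.
The bottom-left point is one-third across and two-thirds down:
x = 1 × 23640/3 ≈ 7880; y = 2 × 12040/3 ≈ 8027.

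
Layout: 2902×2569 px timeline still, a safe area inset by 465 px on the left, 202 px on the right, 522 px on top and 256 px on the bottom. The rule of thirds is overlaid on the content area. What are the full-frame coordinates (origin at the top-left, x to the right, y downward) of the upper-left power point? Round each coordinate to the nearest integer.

Content width = 2902 − 465 − 202 = 2235 px; content height = 2569 − 522 − 256 = 1791 px.
Upper-left is one-third across and one-third down within the content area.
x = 465 + 1 × 2235/3 = 465 + 745.00 ≈ 1210
y = 522 + 1 × 1791/3 = 522 + 597.00 ≈ 1119

(1210, 1119)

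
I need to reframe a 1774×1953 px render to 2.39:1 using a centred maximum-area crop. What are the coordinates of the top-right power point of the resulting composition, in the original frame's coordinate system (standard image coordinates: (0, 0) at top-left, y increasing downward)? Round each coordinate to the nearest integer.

1774/1953 < 2.39/1, so the 2.39:1 crop keeps the full width 1774 and trims height to 1774 × 1/2.39 = 742.26 px.
Top offset = (1953 − 742.26)/2 = 605.37 px; left offset = 0.
Top-right is two-thirds across and one-third down within the crop:
x = 0.00 + 2 × 1774.00/3 ≈ 1183; y = 605.37 + 1 × 742.26/3 ≈ 853.

(1183, 853)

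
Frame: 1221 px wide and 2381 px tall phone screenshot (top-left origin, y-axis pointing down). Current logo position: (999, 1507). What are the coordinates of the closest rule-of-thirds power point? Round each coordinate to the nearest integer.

(814, 1587)

Third lines: x ∈ {407, 814}, y ∈ {794, 1587}.
999 is closer to x = 814; 1507 is closer to y = 1587.
So the nearest intersection is the lower-right power point.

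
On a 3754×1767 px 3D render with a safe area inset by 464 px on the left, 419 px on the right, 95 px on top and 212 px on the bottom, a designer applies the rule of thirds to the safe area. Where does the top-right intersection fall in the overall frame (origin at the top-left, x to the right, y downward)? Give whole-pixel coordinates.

Content width = 3754 − 464 − 419 = 2871 px; content height = 1767 − 95 − 212 = 1460 px.
Top-right is two-thirds across and one-third down within the safe area.
x = 464 + 2 × 2871/3 = 464 + 1914.00 ≈ 2378
y = 95 + 1 × 1460/3 = 95 + 486.67 ≈ 582

x = 2378 px, y = 582 px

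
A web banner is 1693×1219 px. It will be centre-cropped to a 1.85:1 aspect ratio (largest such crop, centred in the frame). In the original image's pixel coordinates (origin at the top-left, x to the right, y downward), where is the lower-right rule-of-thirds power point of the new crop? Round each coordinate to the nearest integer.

1693/1219 < 1.85/1, so the 1.85:1 crop keeps the full width 1693 and trims height to 1693 × 1/1.85 = 915.14 px.
Top offset = (1219 − 915.14)/2 = 151.93 px; left offset = 0.
Lower-right is two-thirds across and two-thirds down within the crop:
x = 0.00 + 2 × 1693.00/3 ≈ 1129; y = 151.93 + 2 × 915.14/3 ≈ 762.

x = 1129 px, y = 762 px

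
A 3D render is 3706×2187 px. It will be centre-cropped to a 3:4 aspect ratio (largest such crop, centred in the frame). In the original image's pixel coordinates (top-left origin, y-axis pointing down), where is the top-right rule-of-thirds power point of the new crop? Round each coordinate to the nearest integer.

x = 2126 px, y = 729 px

3706/2187 > 3/4, so the 3:4 crop keeps the full height 2187 and trims width to 2187 × 3/4 = 1640.25 px.
Left offset = (3706 − 1640.25)/2 = 1032.88 px; top offset = 0.
Top-right is two-thirds across and one-third down within the crop:
x = 1032.88 + 2 × 1640.25/3 ≈ 2126; y = 0.00 + 1 × 2187.00/3 ≈ 729.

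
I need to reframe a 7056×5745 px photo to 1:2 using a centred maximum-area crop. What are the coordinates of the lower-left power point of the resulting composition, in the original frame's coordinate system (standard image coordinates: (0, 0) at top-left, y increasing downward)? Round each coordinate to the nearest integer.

7056/5745 > 1/2, so the 1:2 crop keeps the full height 5745 and trims width to 5745 × 1/2 = 2872.50 px.
Left offset = (7056 − 2872.50)/2 = 2091.75 px; top offset = 0.
Lower-left is one-third across and two-thirds down within the crop:
x = 2091.75 + 1 × 2872.50/3 ≈ 3049; y = 0.00 + 2 × 5745.00/3 ≈ 3830.

(3049, 3830)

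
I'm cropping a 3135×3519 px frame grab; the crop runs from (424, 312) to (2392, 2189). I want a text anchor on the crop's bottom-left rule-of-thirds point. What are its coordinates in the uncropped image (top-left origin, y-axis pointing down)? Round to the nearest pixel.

x = 1080 px, y = 1563 px

Crop width = 2392 − 424 = 1968 px; one third is 656.00 px.
Crop height = 2189 − 312 = 1877 px; one third is 625.67 px.
The bottom-left point is one-third across and two-thirds down within the crop:
x = 424 + 1 × 656.00 ≈ 1080; y = 312 + 2 × 625.67 ≈ 1563.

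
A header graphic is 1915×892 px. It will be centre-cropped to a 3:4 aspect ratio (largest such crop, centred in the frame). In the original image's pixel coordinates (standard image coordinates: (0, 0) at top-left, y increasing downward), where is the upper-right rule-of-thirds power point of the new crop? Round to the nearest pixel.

1915/892 > 3/4, so the 3:4 crop keeps the full height 892 and trims width to 892 × 3/4 = 669.00 px.
Left offset = (1915 − 669.00)/2 = 623.00 px; top offset = 0.
Upper-right is two-thirds across and one-third down within the crop:
x = 623.00 + 2 × 669.00/3 ≈ 1069; y = 0.00 + 1 × 892.00/3 ≈ 297.

(1069, 297)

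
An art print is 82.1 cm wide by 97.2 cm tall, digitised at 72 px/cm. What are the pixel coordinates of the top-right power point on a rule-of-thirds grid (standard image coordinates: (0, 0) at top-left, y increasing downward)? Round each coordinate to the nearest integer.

In pixels the canvas is 82.1 × 72 = 5911.2 wide and 97.2 × 72 = 6998.4 tall.
The top-right point is two-thirds across and one-third down:
x = 2 × 5911.2/3 ≈ 3941; y = 1 × 6998.4/3 ≈ 2333.

x = 3941 px, y = 2333 px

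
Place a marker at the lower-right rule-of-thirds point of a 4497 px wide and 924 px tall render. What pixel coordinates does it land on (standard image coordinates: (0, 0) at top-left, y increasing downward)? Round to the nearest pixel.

(2998, 616)

The lower-right point sits two-thirds of the way across and two-thirds of the way down.
x = 2 × 4497/3 ≈ 2998; y = 2 × 924/3 ≈ 616.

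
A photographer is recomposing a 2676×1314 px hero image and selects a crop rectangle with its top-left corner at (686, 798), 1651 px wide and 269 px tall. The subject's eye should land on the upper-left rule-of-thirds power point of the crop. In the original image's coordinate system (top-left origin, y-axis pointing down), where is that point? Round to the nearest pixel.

x = 1236 px, y = 888 px

One third of the crop width 1651 is 550.33 px.
One third of the crop height 269 is 89.67 px.
The upper-left point is one-third across and one-third down within the crop:
x = 686 + 1 × 550.33 ≈ 1236; y = 798 + 1 × 89.67 ≈ 888.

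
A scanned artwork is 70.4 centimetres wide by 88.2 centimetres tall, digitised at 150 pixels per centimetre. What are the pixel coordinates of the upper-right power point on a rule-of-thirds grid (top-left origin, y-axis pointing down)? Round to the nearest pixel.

In pixels the canvas is 70.4 × 150 = 10560 wide and 88.2 × 150 = 13230 tall.
The upper-right point is two-thirds across and one-third down:
x = 2 × 10560/3 ≈ 7040; y = 1 × 13230/3 ≈ 4410.

x = 7040 px, y = 4410 px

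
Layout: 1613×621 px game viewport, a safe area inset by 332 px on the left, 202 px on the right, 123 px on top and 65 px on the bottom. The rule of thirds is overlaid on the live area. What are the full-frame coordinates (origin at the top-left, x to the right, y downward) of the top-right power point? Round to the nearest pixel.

Content width = 1613 − 332 − 202 = 1079 px; content height = 621 − 123 − 65 = 433 px.
Top-right is two-thirds across and one-third down within the live area.
x = 332 + 2 × 1079/3 = 332 + 719.33 ≈ 1051
y = 123 + 1 × 433/3 = 123 + 144.33 ≈ 267

x = 1051 px, y = 267 px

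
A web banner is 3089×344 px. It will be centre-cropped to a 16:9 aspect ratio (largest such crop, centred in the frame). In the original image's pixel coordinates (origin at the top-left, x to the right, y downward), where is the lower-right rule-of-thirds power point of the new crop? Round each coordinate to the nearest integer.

3089/344 > 16/9, so the 16:9 crop keeps the full height 344 and trims width to 344 × 16/9 = 611.56 px.
Left offset = (3089 − 611.56)/2 = 1238.72 px; top offset = 0.
Lower-right is two-thirds across and two-thirds down within the crop:
x = 1238.72 + 2 × 611.56/3 ≈ 1646; y = 0.00 + 2 × 344.00/3 ≈ 229.

(1646, 229)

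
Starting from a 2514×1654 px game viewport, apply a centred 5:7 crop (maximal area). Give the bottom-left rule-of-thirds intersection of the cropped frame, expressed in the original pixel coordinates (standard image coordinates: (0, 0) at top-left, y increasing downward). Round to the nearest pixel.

x = 1060 px, y = 1103 px

2514/1654 > 5/7, so the 5:7 crop keeps the full height 1654 and trims width to 1654 × 5/7 = 1181.43 px.
Left offset = (2514 − 1181.43)/2 = 666.29 px; top offset = 0.
Bottom-left is one-third across and two-thirds down within the crop:
x = 666.29 + 1 × 1181.43/3 ≈ 1060; y = 0.00 + 2 × 1654.00/3 ≈ 1103.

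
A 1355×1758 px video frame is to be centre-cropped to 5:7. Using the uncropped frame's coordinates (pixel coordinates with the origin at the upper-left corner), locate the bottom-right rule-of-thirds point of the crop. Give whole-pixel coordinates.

1355/1758 > 5/7, so the 5:7 crop keeps the full height 1758 and trims width to 1758 × 5/7 = 1255.71 px.
Left offset = (1355 − 1255.71)/2 = 49.64 px; top offset = 0.
Bottom-right is two-thirds across and two-thirds down within the crop:
x = 49.64 + 2 × 1255.71/3 ≈ 887; y = 0.00 + 2 × 1758.00/3 ≈ 1172.

(887, 1172)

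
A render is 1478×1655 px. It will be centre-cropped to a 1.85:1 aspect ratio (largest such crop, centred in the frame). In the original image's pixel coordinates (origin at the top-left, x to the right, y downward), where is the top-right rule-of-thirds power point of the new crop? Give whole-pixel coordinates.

1478/1655 < 1.85/1, so the 1.85:1 crop keeps the full width 1478 and trims height to 1478 × 1/1.85 = 798.92 px.
Top offset = (1655 − 798.92)/2 = 428.04 px; left offset = 0.
Top-right is two-thirds across and one-third down within the crop:
x = 0.00 + 2 × 1478.00/3 ≈ 985; y = 428.04 + 1 × 798.92/3 ≈ 694.

x = 985 px, y = 694 px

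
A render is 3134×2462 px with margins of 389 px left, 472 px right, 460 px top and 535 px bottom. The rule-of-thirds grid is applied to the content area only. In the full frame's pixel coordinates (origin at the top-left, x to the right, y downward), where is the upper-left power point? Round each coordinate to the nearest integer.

Content width = 3134 − 389 − 472 = 2273 px; content height = 2462 − 460 − 535 = 1467 px.
Upper-left is one-third across and one-third down within the content area.
x = 389 + 1 × 2273/3 = 389 + 757.67 ≈ 1147
y = 460 + 1 × 1467/3 = 460 + 489.00 ≈ 949

x = 1147 px, y = 949 px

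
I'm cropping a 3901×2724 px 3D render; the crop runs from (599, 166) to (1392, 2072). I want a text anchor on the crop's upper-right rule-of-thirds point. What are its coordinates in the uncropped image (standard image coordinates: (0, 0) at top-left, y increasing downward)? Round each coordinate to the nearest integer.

Crop width = 1392 − 599 = 793 px; one third is 264.33 px.
Crop height = 2072 − 166 = 1906 px; one third is 635.33 px.
The upper-right point is two-thirds across and one-third down within the crop:
x = 599 + 2 × 264.33 ≈ 1128; y = 166 + 1 × 635.33 ≈ 801.

(1128, 801)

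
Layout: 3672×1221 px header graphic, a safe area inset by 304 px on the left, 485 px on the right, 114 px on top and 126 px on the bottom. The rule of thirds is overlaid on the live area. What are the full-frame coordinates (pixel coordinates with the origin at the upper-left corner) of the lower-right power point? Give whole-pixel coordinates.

Content width = 3672 − 304 − 485 = 2883 px; content height = 1221 − 114 − 126 = 981 px.
Lower-right is two-thirds across and two-thirds down within the live area.
x = 304 + 2 × 2883/3 = 304 + 1922.00 ≈ 2226
y = 114 + 2 × 981/3 = 114 + 654.00 ≈ 768

x = 2226 px, y = 768 px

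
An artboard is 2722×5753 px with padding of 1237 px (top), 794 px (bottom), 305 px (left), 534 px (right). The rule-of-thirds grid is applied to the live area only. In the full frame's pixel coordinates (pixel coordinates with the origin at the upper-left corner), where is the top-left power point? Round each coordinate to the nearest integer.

Content width = 2722 − 305 − 534 = 1883 px; content height = 5753 − 1237 − 794 = 3722 px.
Top-left is one-third across and one-third down within the live area.
x = 305 + 1 × 1883/3 = 305 + 627.67 ≈ 933
y = 1237 + 1 × 3722/3 = 1237 + 1240.67 ≈ 2478

x = 933 px, y = 2478 px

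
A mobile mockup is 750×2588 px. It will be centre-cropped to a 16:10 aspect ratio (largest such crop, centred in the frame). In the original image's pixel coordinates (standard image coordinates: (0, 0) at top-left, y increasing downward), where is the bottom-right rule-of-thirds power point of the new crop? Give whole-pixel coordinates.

750/2588 < 16/10, so the 16:10 crop keeps the full width 750 and trims height to 750 × 10/16 = 468.75 px.
Top offset = (2588 − 468.75)/2 = 1059.62 px; left offset = 0.
Bottom-right is two-thirds across and two-thirds down within the crop:
x = 0.00 + 2 × 750.00/3 ≈ 500; y = 1059.62 + 2 × 468.75/3 ≈ 1372.

(500, 1372)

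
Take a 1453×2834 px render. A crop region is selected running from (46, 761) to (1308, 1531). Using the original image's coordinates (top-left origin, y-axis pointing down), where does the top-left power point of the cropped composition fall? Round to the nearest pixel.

(467, 1018)

Crop width = 1308 − 46 = 1262 px; one third is 420.67 px.
Crop height = 1531 − 761 = 770 px; one third is 256.67 px.
The top-left point is one-third across and one-third down within the crop:
x = 46 + 1 × 420.67 ≈ 467; y = 761 + 1 × 256.67 ≈ 1018.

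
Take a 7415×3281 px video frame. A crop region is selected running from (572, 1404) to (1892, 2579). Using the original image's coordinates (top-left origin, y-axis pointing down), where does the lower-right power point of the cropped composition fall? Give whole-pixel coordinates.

x = 1452 px, y = 2187 px

Crop width = 1892 − 572 = 1320 px; one third is 440.00 px.
Crop height = 2579 − 1404 = 1175 px; one third is 391.67 px.
The lower-right point is two-thirds across and two-thirds down within the crop:
x = 572 + 2 × 440.00 ≈ 1452; y = 1404 + 2 × 391.67 ≈ 2187.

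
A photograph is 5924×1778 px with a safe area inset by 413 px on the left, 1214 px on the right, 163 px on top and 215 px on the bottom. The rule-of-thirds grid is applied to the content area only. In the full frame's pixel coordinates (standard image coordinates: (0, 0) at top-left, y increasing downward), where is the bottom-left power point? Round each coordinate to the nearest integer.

x = 1845 px, y = 1096 px

Content width = 5924 − 413 − 1214 = 4297 px; content height = 1778 − 163 − 215 = 1400 px.
Bottom-left is one-third across and two-thirds down within the content area.
x = 413 + 1 × 4297/3 = 413 + 1432.33 ≈ 1845
y = 163 + 2 × 1400/3 = 163 + 933.33 ≈ 1096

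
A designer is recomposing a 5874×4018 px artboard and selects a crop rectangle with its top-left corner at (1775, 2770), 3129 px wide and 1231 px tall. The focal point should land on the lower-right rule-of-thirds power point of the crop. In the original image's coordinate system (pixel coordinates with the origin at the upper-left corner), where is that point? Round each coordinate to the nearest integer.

One third of the crop width 3129 is 1043.00 px.
One third of the crop height 1231 is 410.33 px.
The lower-right point is two-thirds across and two-thirds down within the crop:
x = 1775 + 2 × 1043.00 ≈ 3861; y = 2770 + 2 × 410.33 ≈ 3591.

x = 3861 px, y = 3591 px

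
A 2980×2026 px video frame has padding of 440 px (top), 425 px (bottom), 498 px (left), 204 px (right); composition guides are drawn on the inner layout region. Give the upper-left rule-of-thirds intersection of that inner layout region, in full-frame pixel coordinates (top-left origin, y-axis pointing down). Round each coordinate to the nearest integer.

(1257, 827)

Content width = 2980 − 498 − 204 = 2278 px; content height = 2026 − 440 − 425 = 1161 px.
Upper-left is one-third across and one-third down within the inner layout region.
x = 498 + 1 × 2278/3 = 498 + 759.33 ≈ 1257
y = 440 + 1 × 1161/3 = 440 + 387.00 ≈ 827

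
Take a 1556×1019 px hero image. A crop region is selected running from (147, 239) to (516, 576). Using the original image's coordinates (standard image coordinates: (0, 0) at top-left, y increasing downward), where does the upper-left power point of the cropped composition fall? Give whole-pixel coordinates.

Crop width = 516 − 147 = 369 px; one third is 123.00 px.
Crop height = 576 − 239 = 337 px; one third is 112.33 px.
The upper-left point is one-third across and one-third down within the crop:
x = 147 + 1 × 123.00 ≈ 270; y = 239 + 1 × 112.33 ≈ 351.

x = 270 px, y = 351 px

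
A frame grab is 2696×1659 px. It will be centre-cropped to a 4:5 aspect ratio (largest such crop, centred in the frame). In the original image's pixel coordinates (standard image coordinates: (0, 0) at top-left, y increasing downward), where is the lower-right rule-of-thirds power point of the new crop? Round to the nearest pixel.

(1569, 1106)

2696/1659 > 4/5, so the 4:5 crop keeps the full height 1659 and trims width to 1659 × 4/5 = 1327.20 px.
Left offset = (2696 − 1327.20)/2 = 684.40 px; top offset = 0.
Lower-right is two-thirds across and two-thirds down within the crop:
x = 684.40 + 2 × 1327.20/3 ≈ 1569; y = 0.00 + 2 × 1659.00/3 ≈ 1106.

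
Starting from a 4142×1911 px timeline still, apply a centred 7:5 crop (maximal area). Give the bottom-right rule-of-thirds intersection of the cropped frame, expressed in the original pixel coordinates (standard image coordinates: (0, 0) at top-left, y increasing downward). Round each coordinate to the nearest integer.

4142/1911 > 7/5, so the 7:5 crop keeps the full height 1911 and trims width to 1911 × 7/5 = 2675.40 px.
Left offset = (4142 − 2675.40)/2 = 733.30 px; top offset = 0.
Bottom-right is two-thirds across and two-thirds down within the crop:
x = 733.30 + 2 × 2675.40/3 ≈ 2517; y = 0.00 + 2 × 1911.00/3 ≈ 1274.

x = 2517 px, y = 1274 px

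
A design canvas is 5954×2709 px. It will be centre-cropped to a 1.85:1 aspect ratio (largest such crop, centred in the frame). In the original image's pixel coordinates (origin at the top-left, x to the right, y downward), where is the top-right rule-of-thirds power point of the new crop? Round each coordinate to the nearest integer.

5954/2709 > 1.85/1, so the 1.85:1 crop keeps the full height 2709 and trims width to 2709 × 1.85/1 = 5011.65 px.
Left offset = (5954 − 5011.65)/2 = 471.17 px; top offset = 0.
Top-right is two-thirds across and one-third down within the crop:
x = 471.17 + 2 × 5011.65/3 ≈ 3812; y = 0.00 + 1 × 2709.00/3 ≈ 903.

x = 3812 px, y = 903 px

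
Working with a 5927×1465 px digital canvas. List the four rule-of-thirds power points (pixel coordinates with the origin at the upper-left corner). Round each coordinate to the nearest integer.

One third of 5927 is 1975.67; one third of 1465 is 488.33.
Vertical third lines at x = 1976 and x = 3951; horizontal third lines at y = 488 and y = 977.

(1976, 488), (3951, 488), (1976, 977), (3951, 977)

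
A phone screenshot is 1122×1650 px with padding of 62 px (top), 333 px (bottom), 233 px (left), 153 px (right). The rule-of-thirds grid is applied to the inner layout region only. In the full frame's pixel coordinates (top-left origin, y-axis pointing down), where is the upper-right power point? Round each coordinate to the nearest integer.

x = 724 px, y = 480 px

Content width = 1122 − 233 − 153 = 736 px; content height = 1650 − 62 − 333 = 1255 px.
Upper-right is two-thirds across and one-third down within the inner layout region.
x = 233 + 2 × 736/3 = 233 + 490.67 ≈ 724
y = 62 + 1 × 1255/3 = 62 + 418.33 ≈ 480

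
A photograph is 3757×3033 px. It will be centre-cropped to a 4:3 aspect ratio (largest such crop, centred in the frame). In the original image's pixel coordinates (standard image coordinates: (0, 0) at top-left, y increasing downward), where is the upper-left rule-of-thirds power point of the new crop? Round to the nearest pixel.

3757/3033 < 4/3, so the 4:3 crop keeps the full width 3757 and trims height to 3757 × 3/4 = 2817.75 px.
Top offset = (3033 − 2817.75)/2 = 107.62 px; left offset = 0.
Upper-left is one-third across and one-third down within the crop:
x = 0.00 + 1 × 3757.00/3 ≈ 1252; y = 107.62 + 1 × 2817.75/3 ≈ 1047.

(1252, 1047)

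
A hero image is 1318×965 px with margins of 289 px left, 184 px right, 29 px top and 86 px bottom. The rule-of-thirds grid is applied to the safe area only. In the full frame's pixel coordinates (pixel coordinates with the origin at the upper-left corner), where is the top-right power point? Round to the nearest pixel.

Content width = 1318 − 289 − 184 = 845 px; content height = 965 − 29 − 86 = 850 px.
Top-right is two-thirds across and one-third down within the safe area.
x = 289 + 2 × 845/3 = 289 + 563.33 ≈ 852
y = 29 + 1 × 850/3 = 29 + 283.33 ≈ 312

(852, 312)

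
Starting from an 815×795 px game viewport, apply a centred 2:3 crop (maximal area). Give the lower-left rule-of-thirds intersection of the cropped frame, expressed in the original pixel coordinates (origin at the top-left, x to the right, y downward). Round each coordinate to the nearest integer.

815/795 > 2/3, so the 2:3 crop keeps the full height 795 and trims width to 795 × 2/3 = 530.00 px.
Left offset = (815 − 530.00)/2 = 142.50 px; top offset = 0.
Lower-left is one-third across and two-thirds down within the crop:
x = 142.50 + 1 × 530.00/3 ≈ 319; y = 0.00 + 2 × 795.00/3 ≈ 530.

(319, 530)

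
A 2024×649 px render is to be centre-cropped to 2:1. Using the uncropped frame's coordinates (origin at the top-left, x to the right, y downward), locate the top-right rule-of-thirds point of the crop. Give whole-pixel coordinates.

x = 1228 px, y = 216 px

2024/649 > 2/1, so the 2:1 crop keeps the full height 649 and trims width to 649 × 2/1 = 1298.00 px.
Left offset = (2024 − 1298.00)/2 = 363.00 px; top offset = 0.
Top-right is two-thirds across and one-third down within the crop:
x = 363.00 + 2 × 1298.00/3 ≈ 1228; y = 0.00 + 1 × 649.00/3 ≈ 216.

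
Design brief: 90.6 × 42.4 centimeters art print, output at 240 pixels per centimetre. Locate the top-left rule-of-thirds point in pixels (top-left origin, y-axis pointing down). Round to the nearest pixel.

In pixels the canvas is 90.6 × 240 = 21744 wide and 42.4 × 240 = 10176 tall.
The top-left point is one-third across and one-third down:
x = 1 × 21744/3 ≈ 7248; y = 1 × 10176/3 ≈ 3392.

x = 7248 px, y = 3392 px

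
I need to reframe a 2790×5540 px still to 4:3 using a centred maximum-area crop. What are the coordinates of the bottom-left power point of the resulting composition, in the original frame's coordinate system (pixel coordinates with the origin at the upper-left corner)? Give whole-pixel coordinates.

2790/5540 < 4/3, so the 4:3 crop keeps the full width 2790 and trims height to 2790 × 3/4 = 2092.50 px.
Top offset = (5540 − 2092.50)/2 = 1723.75 px; left offset = 0.
Bottom-left is one-third across and two-thirds down within the crop:
x = 0.00 + 1 × 2790.00/3 ≈ 930; y = 1723.75 + 2 × 2092.50/3 ≈ 3119.

(930, 3119)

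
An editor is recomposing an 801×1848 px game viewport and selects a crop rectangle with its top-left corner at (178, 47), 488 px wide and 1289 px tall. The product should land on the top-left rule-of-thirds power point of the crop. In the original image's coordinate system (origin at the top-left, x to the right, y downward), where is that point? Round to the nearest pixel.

One third of the crop width 488 is 162.67 px.
One third of the crop height 1289 is 429.67 px.
The top-left point is one-third across and one-third down within the crop:
x = 178 + 1 × 162.67 ≈ 341; y = 47 + 1 × 429.67 ≈ 477.

(341, 477)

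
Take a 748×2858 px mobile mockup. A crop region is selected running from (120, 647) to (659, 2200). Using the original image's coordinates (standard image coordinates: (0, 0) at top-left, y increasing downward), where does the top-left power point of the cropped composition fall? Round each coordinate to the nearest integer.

(300, 1165)

Crop width = 659 − 120 = 539 px; one third is 179.67 px.
Crop height = 2200 − 647 = 1553 px; one third is 517.67 px.
The top-left point is one-third across and one-third down within the crop:
x = 120 + 1 × 179.67 ≈ 300; y = 647 + 1 × 517.67 ≈ 1165.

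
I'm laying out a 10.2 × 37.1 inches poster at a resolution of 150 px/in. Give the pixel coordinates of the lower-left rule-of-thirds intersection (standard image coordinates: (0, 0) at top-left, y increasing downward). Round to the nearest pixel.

In pixels the canvas is 10.2 × 150 = 1530 wide and 37.1 × 150 = 5565 tall.
The lower-left point is one-third across and two-thirds down:
x = 1 × 1530/3 ≈ 510; y = 2 × 5565/3 ≈ 3710.

(510, 3710)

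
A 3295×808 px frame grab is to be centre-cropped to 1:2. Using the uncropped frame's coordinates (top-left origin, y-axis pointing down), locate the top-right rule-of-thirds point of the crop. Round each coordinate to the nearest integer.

x = 1715 px, y = 269 px

3295/808 > 1/2, so the 1:2 crop keeps the full height 808 and trims width to 808 × 1/2 = 404.00 px.
Left offset = (3295 − 404.00)/2 = 1445.50 px; top offset = 0.
Top-right is two-thirds across and one-third down within the crop:
x = 1445.50 + 2 × 404.00/3 ≈ 1715; y = 0.00 + 1 × 808.00/3 ≈ 269.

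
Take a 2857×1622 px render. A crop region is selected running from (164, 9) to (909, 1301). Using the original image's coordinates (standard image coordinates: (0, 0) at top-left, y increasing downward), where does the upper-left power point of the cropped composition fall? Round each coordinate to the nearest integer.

Crop width = 909 − 164 = 745 px; one third is 248.33 px.
Crop height = 1301 − 9 = 1292 px; one third is 430.67 px.
The upper-left point is one-third across and one-third down within the crop:
x = 164 + 1 × 248.33 ≈ 412; y = 9 + 1 × 430.67 ≈ 440.

x = 412 px, y = 440 px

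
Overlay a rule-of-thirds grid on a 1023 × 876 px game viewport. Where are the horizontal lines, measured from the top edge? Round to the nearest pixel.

876 / 3 = 292, so the horizontal lines sit at one and two thirds of 876.

y = 292 px and y = 584 px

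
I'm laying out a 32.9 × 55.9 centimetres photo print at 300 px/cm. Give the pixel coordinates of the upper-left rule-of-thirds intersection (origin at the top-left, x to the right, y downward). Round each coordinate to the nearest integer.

x = 3290 px, y = 5590 px

In pixels the canvas is 32.9 × 300 = 9870 wide and 55.9 × 300 = 16770 tall.
The upper-left point is one-third across and one-third down:
x = 1 × 9870/3 ≈ 3290; y = 1 × 16770/3 ≈ 5590.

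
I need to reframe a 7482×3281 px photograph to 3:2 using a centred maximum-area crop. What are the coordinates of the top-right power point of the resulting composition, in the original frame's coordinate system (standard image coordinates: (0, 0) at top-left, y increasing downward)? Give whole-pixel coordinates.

(4561, 1094)

7482/3281 > 3/2, so the 3:2 crop keeps the full height 3281 and trims width to 3281 × 3/2 = 4921.50 px.
Left offset = (7482 − 4921.50)/2 = 1280.25 px; top offset = 0.
Top-right is two-thirds across and one-third down within the crop:
x = 1280.25 + 2 × 4921.50/3 ≈ 4561; y = 0.00 + 1 × 3281.00/3 ≈ 1094.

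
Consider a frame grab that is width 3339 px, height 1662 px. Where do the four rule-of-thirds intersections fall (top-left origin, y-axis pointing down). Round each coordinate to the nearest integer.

(1113, 554), (2226, 554), (1113, 1108), (2226, 1108)

One third of 3339 is 1113; one third of 1662 is 554.
Vertical third lines at x = 1113 and x = 2226; horizontal third lines at y = 554 and y = 1108.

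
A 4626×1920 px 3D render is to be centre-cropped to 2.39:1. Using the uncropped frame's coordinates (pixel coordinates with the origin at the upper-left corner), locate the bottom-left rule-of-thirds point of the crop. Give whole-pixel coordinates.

4626/1920 > 2.39/1, so the 2.39:1 crop keeps the full height 1920 and trims width to 1920 × 2.39/1 = 4588.80 px.
Left offset = (4626 − 4588.80)/2 = 18.60 px; top offset = 0.
Bottom-left is one-third across and two-thirds down within the crop:
x = 18.60 + 1 × 4588.80/3 ≈ 1548; y = 0.00 + 2 × 1920.00/3 ≈ 1280.

x = 1548 px, y = 1280 px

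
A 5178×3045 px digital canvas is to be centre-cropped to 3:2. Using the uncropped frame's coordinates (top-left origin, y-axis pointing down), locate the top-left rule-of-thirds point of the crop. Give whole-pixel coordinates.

5178/3045 > 3/2, so the 3:2 crop keeps the full height 3045 and trims width to 3045 × 3/2 = 4567.50 px.
Left offset = (5178 − 4567.50)/2 = 305.25 px; top offset = 0.
Top-left is one-third across and one-third down within the crop:
x = 305.25 + 1 × 4567.50/3 ≈ 1828; y = 0.00 + 1 × 3045.00/3 ≈ 1015.

x = 1828 px, y = 1015 px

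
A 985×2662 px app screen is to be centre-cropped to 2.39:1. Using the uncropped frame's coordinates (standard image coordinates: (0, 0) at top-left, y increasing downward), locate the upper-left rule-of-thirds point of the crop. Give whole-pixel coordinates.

985/2662 < 2.39/1, so the 2.39:1 crop keeps the full width 985 and trims height to 985 × 1/2.39 = 412.13 px.
Top offset = (2662 − 412.13)/2 = 1124.93 px; left offset = 0.
Upper-left is one-third across and one-third down within the crop:
x = 0.00 + 1 × 985.00/3 ≈ 328; y = 1124.93 + 1 × 412.13/3 ≈ 1262.

x = 328 px, y = 1262 px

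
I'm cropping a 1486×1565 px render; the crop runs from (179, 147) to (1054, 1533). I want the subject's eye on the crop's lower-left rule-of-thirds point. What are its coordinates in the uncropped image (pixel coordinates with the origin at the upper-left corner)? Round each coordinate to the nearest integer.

Crop width = 1054 − 179 = 875 px; one third is 291.67 px.
Crop height = 1533 − 147 = 1386 px; one third is 462.00 px.
The lower-left point is one-third across and two-thirds down within the crop:
x = 179 + 1 × 291.67 ≈ 471; y = 147 + 2 × 462.00 ≈ 1071.

x = 471 px, y = 1071 px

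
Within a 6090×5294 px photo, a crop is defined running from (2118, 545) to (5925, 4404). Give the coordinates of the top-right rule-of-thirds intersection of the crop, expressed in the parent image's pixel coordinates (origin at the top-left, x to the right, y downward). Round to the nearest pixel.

(4656, 1831)

Crop width = 5925 − 2118 = 3807 px; one third is 1269.00 px.
Crop height = 4404 − 545 = 3859 px; one third is 1286.33 px.
The top-right point is two-thirds across and one-third down within the crop:
x = 2118 + 2 × 1269.00 ≈ 4656; y = 545 + 1 × 1286.33 ≈ 1831.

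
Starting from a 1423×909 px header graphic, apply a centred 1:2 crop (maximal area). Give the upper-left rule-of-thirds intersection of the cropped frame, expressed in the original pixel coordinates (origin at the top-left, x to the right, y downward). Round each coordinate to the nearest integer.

1423/909 > 1/2, so the 1:2 crop keeps the full height 909 and trims width to 909 × 1/2 = 454.50 px.
Left offset = (1423 − 454.50)/2 = 484.25 px; top offset = 0.
Upper-left is one-third across and one-third down within the crop:
x = 484.25 + 1 × 454.50/3 ≈ 636; y = 0.00 + 1 × 909.00/3 ≈ 303.

(636, 303)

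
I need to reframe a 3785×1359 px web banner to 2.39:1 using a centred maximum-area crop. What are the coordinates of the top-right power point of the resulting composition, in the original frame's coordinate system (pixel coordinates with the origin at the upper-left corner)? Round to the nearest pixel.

3785/1359 > 2.39/1, so the 2.39:1 crop keeps the full height 1359 and trims width to 1359 × 2.39/1 = 3248.01 px.
Left offset = (3785 − 3248.01)/2 = 268.49 px; top offset = 0.
Top-right is two-thirds across and one-third down within the crop:
x = 268.49 + 2 × 3248.01/3 ≈ 2434; y = 0.00 + 1 × 1359.00/3 ≈ 453.

(2434, 453)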